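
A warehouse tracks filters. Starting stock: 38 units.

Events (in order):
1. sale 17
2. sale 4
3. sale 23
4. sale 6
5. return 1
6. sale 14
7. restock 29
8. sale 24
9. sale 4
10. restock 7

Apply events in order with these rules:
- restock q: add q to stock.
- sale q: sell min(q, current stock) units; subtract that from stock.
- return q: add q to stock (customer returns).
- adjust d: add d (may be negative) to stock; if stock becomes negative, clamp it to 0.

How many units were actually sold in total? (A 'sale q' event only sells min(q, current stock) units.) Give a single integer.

Processing events:
Start: stock = 38
  Event 1 (sale 17): sell min(17,38)=17. stock: 38 - 17 = 21. total_sold = 17
  Event 2 (sale 4): sell min(4,21)=4. stock: 21 - 4 = 17. total_sold = 21
  Event 3 (sale 23): sell min(23,17)=17. stock: 17 - 17 = 0. total_sold = 38
  Event 4 (sale 6): sell min(6,0)=0. stock: 0 - 0 = 0. total_sold = 38
  Event 5 (return 1): 0 + 1 = 1
  Event 6 (sale 14): sell min(14,1)=1. stock: 1 - 1 = 0. total_sold = 39
  Event 7 (restock 29): 0 + 29 = 29
  Event 8 (sale 24): sell min(24,29)=24. stock: 29 - 24 = 5. total_sold = 63
  Event 9 (sale 4): sell min(4,5)=4. stock: 5 - 4 = 1. total_sold = 67
  Event 10 (restock 7): 1 + 7 = 8
Final: stock = 8, total_sold = 67

Answer: 67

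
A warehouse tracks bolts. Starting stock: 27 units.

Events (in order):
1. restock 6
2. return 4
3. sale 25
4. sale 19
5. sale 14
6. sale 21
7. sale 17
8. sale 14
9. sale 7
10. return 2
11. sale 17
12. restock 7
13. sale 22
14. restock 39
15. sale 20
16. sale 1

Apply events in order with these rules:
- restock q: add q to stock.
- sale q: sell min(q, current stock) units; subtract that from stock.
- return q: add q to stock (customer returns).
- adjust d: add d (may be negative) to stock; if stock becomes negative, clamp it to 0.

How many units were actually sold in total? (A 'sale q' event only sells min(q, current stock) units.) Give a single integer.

Answer: 67

Derivation:
Processing events:
Start: stock = 27
  Event 1 (restock 6): 27 + 6 = 33
  Event 2 (return 4): 33 + 4 = 37
  Event 3 (sale 25): sell min(25,37)=25. stock: 37 - 25 = 12. total_sold = 25
  Event 4 (sale 19): sell min(19,12)=12. stock: 12 - 12 = 0. total_sold = 37
  Event 5 (sale 14): sell min(14,0)=0. stock: 0 - 0 = 0. total_sold = 37
  Event 6 (sale 21): sell min(21,0)=0. stock: 0 - 0 = 0. total_sold = 37
  Event 7 (sale 17): sell min(17,0)=0. stock: 0 - 0 = 0. total_sold = 37
  Event 8 (sale 14): sell min(14,0)=0. stock: 0 - 0 = 0. total_sold = 37
  Event 9 (sale 7): sell min(7,0)=0. stock: 0 - 0 = 0. total_sold = 37
  Event 10 (return 2): 0 + 2 = 2
  Event 11 (sale 17): sell min(17,2)=2. stock: 2 - 2 = 0. total_sold = 39
  Event 12 (restock 7): 0 + 7 = 7
  Event 13 (sale 22): sell min(22,7)=7. stock: 7 - 7 = 0. total_sold = 46
  Event 14 (restock 39): 0 + 39 = 39
  Event 15 (sale 20): sell min(20,39)=20. stock: 39 - 20 = 19. total_sold = 66
  Event 16 (sale 1): sell min(1,19)=1. stock: 19 - 1 = 18. total_sold = 67
Final: stock = 18, total_sold = 67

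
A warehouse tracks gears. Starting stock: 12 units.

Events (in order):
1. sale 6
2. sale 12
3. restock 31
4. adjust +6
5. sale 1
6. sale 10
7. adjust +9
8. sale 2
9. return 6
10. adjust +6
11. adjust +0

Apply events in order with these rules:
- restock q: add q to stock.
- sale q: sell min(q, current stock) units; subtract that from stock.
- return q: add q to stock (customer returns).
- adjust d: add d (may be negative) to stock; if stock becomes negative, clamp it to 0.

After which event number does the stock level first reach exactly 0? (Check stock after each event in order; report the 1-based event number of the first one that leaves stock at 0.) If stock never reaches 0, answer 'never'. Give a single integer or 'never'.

Answer: 2

Derivation:
Processing events:
Start: stock = 12
  Event 1 (sale 6): sell min(6,12)=6. stock: 12 - 6 = 6. total_sold = 6
  Event 2 (sale 12): sell min(12,6)=6. stock: 6 - 6 = 0. total_sold = 12
  Event 3 (restock 31): 0 + 31 = 31
  Event 4 (adjust +6): 31 + 6 = 37
  Event 5 (sale 1): sell min(1,37)=1. stock: 37 - 1 = 36. total_sold = 13
  Event 6 (sale 10): sell min(10,36)=10. stock: 36 - 10 = 26. total_sold = 23
  Event 7 (adjust +9): 26 + 9 = 35
  Event 8 (sale 2): sell min(2,35)=2. stock: 35 - 2 = 33. total_sold = 25
  Event 9 (return 6): 33 + 6 = 39
  Event 10 (adjust +6): 39 + 6 = 45
  Event 11 (adjust +0): 45 + 0 = 45
Final: stock = 45, total_sold = 25

First zero at event 2.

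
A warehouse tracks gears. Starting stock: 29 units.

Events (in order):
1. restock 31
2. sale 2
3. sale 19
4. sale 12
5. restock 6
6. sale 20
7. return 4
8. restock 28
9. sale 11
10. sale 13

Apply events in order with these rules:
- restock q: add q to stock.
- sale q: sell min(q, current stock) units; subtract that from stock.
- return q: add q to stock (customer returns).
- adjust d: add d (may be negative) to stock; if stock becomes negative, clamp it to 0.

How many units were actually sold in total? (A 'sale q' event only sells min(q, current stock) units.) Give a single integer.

Processing events:
Start: stock = 29
  Event 1 (restock 31): 29 + 31 = 60
  Event 2 (sale 2): sell min(2,60)=2. stock: 60 - 2 = 58. total_sold = 2
  Event 3 (sale 19): sell min(19,58)=19. stock: 58 - 19 = 39. total_sold = 21
  Event 4 (sale 12): sell min(12,39)=12. stock: 39 - 12 = 27. total_sold = 33
  Event 5 (restock 6): 27 + 6 = 33
  Event 6 (sale 20): sell min(20,33)=20. stock: 33 - 20 = 13. total_sold = 53
  Event 7 (return 4): 13 + 4 = 17
  Event 8 (restock 28): 17 + 28 = 45
  Event 9 (sale 11): sell min(11,45)=11. stock: 45 - 11 = 34. total_sold = 64
  Event 10 (sale 13): sell min(13,34)=13. stock: 34 - 13 = 21. total_sold = 77
Final: stock = 21, total_sold = 77

Answer: 77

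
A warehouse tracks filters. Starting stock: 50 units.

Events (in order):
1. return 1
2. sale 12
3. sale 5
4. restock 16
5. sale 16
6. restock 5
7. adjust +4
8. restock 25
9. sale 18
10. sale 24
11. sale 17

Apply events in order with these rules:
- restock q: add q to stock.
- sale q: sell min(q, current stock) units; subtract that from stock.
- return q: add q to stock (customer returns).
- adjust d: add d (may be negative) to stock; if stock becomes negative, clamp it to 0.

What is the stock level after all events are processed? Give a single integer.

Answer: 9

Derivation:
Processing events:
Start: stock = 50
  Event 1 (return 1): 50 + 1 = 51
  Event 2 (sale 12): sell min(12,51)=12. stock: 51 - 12 = 39. total_sold = 12
  Event 3 (sale 5): sell min(5,39)=5. stock: 39 - 5 = 34. total_sold = 17
  Event 4 (restock 16): 34 + 16 = 50
  Event 5 (sale 16): sell min(16,50)=16. stock: 50 - 16 = 34. total_sold = 33
  Event 6 (restock 5): 34 + 5 = 39
  Event 7 (adjust +4): 39 + 4 = 43
  Event 8 (restock 25): 43 + 25 = 68
  Event 9 (sale 18): sell min(18,68)=18. stock: 68 - 18 = 50. total_sold = 51
  Event 10 (sale 24): sell min(24,50)=24. stock: 50 - 24 = 26. total_sold = 75
  Event 11 (sale 17): sell min(17,26)=17. stock: 26 - 17 = 9. total_sold = 92
Final: stock = 9, total_sold = 92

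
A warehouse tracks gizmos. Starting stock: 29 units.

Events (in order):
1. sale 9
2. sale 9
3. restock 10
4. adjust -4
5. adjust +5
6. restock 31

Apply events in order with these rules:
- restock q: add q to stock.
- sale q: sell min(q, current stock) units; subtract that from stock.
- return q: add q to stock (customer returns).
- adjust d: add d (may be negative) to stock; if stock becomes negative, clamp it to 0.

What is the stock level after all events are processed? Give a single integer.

Answer: 53

Derivation:
Processing events:
Start: stock = 29
  Event 1 (sale 9): sell min(9,29)=9. stock: 29 - 9 = 20. total_sold = 9
  Event 2 (sale 9): sell min(9,20)=9. stock: 20 - 9 = 11. total_sold = 18
  Event 3 (restock 10): 11 + 10 = 21
  Event 4 (adjust -4): 21 + -4 = 17
  Event 5 (adjust +5): 17 + 5 = 22
  Event 6 (restock 31): 22 + 31 = 53
Final: stock = 53, total_sold = 18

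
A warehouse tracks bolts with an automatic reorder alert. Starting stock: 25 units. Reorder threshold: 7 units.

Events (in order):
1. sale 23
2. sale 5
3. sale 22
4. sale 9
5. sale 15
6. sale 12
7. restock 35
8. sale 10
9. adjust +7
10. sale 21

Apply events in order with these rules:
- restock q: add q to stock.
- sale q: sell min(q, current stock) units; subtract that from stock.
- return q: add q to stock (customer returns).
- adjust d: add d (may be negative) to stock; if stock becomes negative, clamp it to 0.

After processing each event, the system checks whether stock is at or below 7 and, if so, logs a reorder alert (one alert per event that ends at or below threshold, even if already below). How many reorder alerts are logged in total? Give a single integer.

Answer: 6

Derivation:
Processing events:
Start: stock = 25
  Event 1 (sale 23): sell min(23,25)=23. stock: 25 - 23 = 2. total_sold = 23
  Event 2 (sale 5): sell min(5,2)=2. stock: 2 - 2 = 0. total_sold = 25
  Event 3 (sale 22): sell min(22,0)=0. stock: 0 - 0 = 0. total_sold = 25
  Event 4 (sale 9): sell min(9,0)=0. stock: 0 - 0 = 0. total_sold = 25
  Event 5 (sale 15): sell min(15,0)=0. stock: 0 - 0 = 0. total_sold = 25
  Event 6 (sale 12): sell min(12,0)=0. stock: 0 - 0 = 0. total_sold = 25
  Event 7 (restock 35): 0 + 35 = 35
  Event 8 (sale 10): sell min(10,35)=10. stock: 35 - 10 = 25. total_sold = 35
  Event 9 (adjust +7): 25 + 7 = 32
  Event 10 (sale 21): sell min(21,32)=21. stock: 32 - 21 = 11. total_sold = 56
Final: stock = 11, total_sold = 56

Checking against threshold 7:
  After event 1: stock=2 <= 7 -> ALERT
  After event 2: stock=0 <= 7 -> ALERT
  After event 3: stock=0 <= 7 -> ALERT
  After event 4: stock=0 <= 7 -> ALERT
  After event 5: stock=0 <= 7 -> ALERT
  After event 6: stock=0 <= 7 -> ALERT
  After event 7: stock=35 > 7
  After event 8: stock=25 > 7
  After event 9: stock=32 > 7
  After event 10: stock=11 > 7
Alert events: [1, 2, 3, 4, 5, 6]. Count = 6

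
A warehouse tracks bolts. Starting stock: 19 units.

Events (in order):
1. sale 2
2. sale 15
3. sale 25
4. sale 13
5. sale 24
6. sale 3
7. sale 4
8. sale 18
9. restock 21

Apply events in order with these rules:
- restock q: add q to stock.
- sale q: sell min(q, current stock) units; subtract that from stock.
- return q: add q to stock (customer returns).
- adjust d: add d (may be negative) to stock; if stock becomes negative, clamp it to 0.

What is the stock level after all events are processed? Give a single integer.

Answer: 21

Derivation:
Processing events:
Start: stock = 19
  Event 1 (sale 2): sell min(2,19)=2. stock: 19 - 2 = 17. total_sold = 2
  Event 2 (sale 15): sell min(15,17)=15. stock: 17 - 15 = 2. total_sold = 17
  Event 3 (sale 25): sell min(25,2)=2. stock: 2 - 2 = 0. total_sold = 19
  Event 4 (sale 13): sell min(13,0)=0. stock: 0 - 0 = 0. total_sold = 19
  Event 5 (sale 24): sell min(24,0)=0. stock: 0 - 0 = 0. total_sold = 19
  Event 6 (sale 3): sell min(3,0)=0. stock: 0 - 0 = 0. total_sold = 19
  Event 7 (sale 4): sell min(4,0)=0. stock: 0 - 0 = 0. total_sold = 19
  Event 8 (sale 18): sell min(18,0)=0. stock: 0 - 0 = 0. total_sold = 19
  Event 9 (restock 21): 0 + 21 = 21
Final: stock = 21, total_sold = 19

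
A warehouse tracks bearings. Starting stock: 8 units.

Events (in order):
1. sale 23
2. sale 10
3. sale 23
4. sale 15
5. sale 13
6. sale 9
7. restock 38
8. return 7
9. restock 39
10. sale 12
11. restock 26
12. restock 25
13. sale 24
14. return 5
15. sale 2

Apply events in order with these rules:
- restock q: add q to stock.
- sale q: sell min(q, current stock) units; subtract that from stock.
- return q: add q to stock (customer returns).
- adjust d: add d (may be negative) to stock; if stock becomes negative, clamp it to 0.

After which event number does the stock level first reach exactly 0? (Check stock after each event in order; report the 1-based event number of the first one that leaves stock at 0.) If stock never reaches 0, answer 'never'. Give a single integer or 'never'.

Answer: 1

Derivation:
Processing events:
Start: stock = 8
  Event 1 (sale 23): sell min(23,8)=8. stock: 8 - 8 = 0. total_sold = 8
  Event 2 (sale 10): sell min(10,0)=0. stock: 0 - 0 = 0. total_sold = 8
  Event 3 (sale 23): sell min(23,0)=0. stock: 0 - 0 = 0. total_sold = 8
  Event 4 (sale 15): sell min(15,0)=0. stock: 0 - 0 = 0. total_sold = 8
  Event 5 (sale 13): sell min(13,0)=0. stock: 0 - 0 = 0. total_sold = 8
  Event 6 (sale 9): sell min(9,0)=0. stock: 0 - 0 = 0. total_sold = 8
  Event 7 (restock 38): 0 + 38 = 38
  Event 8 (return 7): 38 + 7 = 45
  Event 9 (restock 39): 45 + 39 = 84
  Event 10 (sale 12): sell min(12,84)=12. stock: 84 - 12 = 72. total_sold = 20
  Event 11 (restock 26): 72 + 26 = 98
  Event 12 (restock 25): 98 + 25 = 123
  Event 13 (sale 24): sell min(24,123)=24. stock: 123 - 24 = 99. total_sold = 44
  Event 14 (return 5): 99 + 5 = 104
  Event 15 (sale 2): sell min(2,104)=2. stock: 104 - 2 = 102. total_sold = 46
Final: stock = 102, total_sold = 46

First zero at event 1.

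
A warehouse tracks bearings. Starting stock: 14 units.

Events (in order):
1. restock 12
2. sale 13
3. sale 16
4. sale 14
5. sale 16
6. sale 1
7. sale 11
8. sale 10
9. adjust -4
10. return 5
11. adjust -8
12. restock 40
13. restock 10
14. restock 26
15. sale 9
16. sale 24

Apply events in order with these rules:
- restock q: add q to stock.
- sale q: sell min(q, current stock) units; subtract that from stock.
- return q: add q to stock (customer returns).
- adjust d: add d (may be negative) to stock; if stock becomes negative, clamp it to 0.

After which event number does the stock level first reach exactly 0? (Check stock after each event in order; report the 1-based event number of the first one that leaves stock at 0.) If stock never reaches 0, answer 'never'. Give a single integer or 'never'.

Answer: 3

Derivation:
Processing events:
Start: stock = 14
  Event 1 (restock 12): 14 + 12 = 26
  Event 2 (sale 13): sell min(13,26)=13. stock: 26 - 13 = 13. total_sold = 13
  Event 3 (sale 16): sell min(16,13)=13. stock: 13 - 13 = 0. total_sold = 26
  Event 4 (sale 14): sell min(14,0)=0. stock: 0 - 0 = 0. total_sold = 26
  Event 5 (sale 16): sell min(16,0)=0. stock: 0 - 0 = 0. total_sold = 26
  Event 6 (sale 1): sell min(1,0)=0. stock: 0 - 0 = 0. total_sold = 26
  Event 7 (sale 11): sell min(11,0)=0. stock: 0 - 0 = 0. total_sold = 26
  Event 8 (sale 10): sell min(10,0)=0. stock: 0 - 0 = 0. total_sold = 26
  Event 9 (adjust -4): 0 + -4 = 0 (clamped to 0)
  Event 10 (return 5): 0 + 5 = 5
  Event 11 (adjust -8): 5 + -8 = 0 (clamped to 0)
  Event 12 (restock 40): 0 + 40 = 40
  Event 13 (restock 10): 40 + 10 = 50
  Event 14 (restock 26): 50 + 26 = 76
  Event 15 (sale 9): sell min(9,76)=9. stock: 76 - 9 = 67. total_sold = 35
  Event 16 (sale 24): sell min(24,67)=24. stock: 67 - 24 = 43. total_sold = 59
Final: stock = 43, total_sold = 59

First zero at event 3.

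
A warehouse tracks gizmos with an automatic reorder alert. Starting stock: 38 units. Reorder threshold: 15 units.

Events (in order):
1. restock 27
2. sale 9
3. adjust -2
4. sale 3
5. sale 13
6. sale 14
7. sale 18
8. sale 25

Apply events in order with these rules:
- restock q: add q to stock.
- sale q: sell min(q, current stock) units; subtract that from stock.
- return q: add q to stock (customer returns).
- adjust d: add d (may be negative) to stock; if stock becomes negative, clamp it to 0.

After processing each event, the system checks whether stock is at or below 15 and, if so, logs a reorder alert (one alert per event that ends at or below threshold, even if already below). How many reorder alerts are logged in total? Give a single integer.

Answer: 2

Derivation:
Processing events:
Start: stock = 38
  Event 1 (restock 27): 38 + 27 = 65
  Event 2 (sale 9): sell min(9,65)=9. stock: 65 - 9 = 56. total_sold = 9
  Event 3 (adjust -2): 56 + -2 = 54
  Event 4 (sale 3): sell min(3,54)=3. stock: 54 - 3 = 51. total_sold = 12
  Event 5 (sale 13): sell min(13,51)=13. stock: 51 - 13 = 38. total_sold = 25
  Event 6 (sale 14): sell min(14,38)=14. stock: 38 - 14 = 24. total_sold = 39
  Event 7 (sale 18): sell min(18,24)=18. stock: 24 - 18 = 6. total_sold = 57
  Event 8 (sale 25): sell min(25,6)=6. stock: 6 - 6 = 0. total_sold = 63
Final: stock = 0, total_sold = 63

Checking against threshold 15:
  After event 1: stock=65 > 15
  After event 2: stock=56 > 15
  After event 3: stock=54 > 15
  After event 4: stock=51 > 15
  After event 5: stock=38 > 15
  After event 6: stock=24 > 15
  After event 7: stock=6 <= 15 -> ALERT
  After event 8: stock=0 <= 15 -> ALERT
Alert events: [7, 8]. Count = 2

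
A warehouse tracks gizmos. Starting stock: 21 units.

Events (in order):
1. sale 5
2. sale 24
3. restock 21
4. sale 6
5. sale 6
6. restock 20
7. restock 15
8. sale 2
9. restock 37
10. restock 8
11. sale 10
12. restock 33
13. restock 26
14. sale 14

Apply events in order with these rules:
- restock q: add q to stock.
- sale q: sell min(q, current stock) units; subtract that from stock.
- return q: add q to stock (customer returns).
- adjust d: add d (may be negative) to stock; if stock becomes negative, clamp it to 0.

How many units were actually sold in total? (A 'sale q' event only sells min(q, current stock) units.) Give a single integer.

Answer: 59

Derivation:
Processing events:
Start: stock = 21
  Event 1 (sale 5): sell min(5,21)=5. stock: 21 - 5 = 16. total_sold = 5
  Event 2 (sale 24): sell min(24,16)=16. stock: 16 - 16 = 0. total_sold = 21
  Event 3 (restock 21): 0 + 21 = 21
  Event 4 (sale 6): sell min(6,21)=6. stock: 21 - 6 = 15. total_sold = 27
  Event 5 (sale 6): sell min(6,15)=6. stock: 15 - 6 = 9. total_sold = 33
  Event 6 (restock 20): 9 + 20 = 29
  Event 7 (restock 15): 29 + 15 = 44
  Event 8 (sale 2): sell min(2,44)=2. stock: 44 - 2 = 42. total_sold = 35
  Event 9 (restock 37): 42 + 37 = 79
  Event 10 (restock 8): 79 + 8 = 87
  Event 11 (sale 10): sell min(10,87)=10. stock: 87 - 10 = 77. total_sold = 45
  Event 12 (restock 33): 77 + 33 = 110
  Event 13 (restock 26): 110 + 26 = 136
  Event 14 (sale 14): sell min(14,136)=14. stock: 136 - 14 = 122. total_sold = 59
Final: stock = 122, total_sold = 59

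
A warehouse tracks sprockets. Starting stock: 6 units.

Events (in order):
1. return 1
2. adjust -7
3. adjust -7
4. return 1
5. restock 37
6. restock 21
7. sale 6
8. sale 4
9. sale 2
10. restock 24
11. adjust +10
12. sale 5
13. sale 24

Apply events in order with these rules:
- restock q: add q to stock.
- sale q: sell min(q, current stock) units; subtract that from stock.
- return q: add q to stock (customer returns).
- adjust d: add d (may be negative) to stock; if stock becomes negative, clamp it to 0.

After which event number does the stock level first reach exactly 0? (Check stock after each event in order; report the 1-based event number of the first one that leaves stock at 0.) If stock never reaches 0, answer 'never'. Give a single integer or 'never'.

Processing events:
Start: stock = 6
  Event 1 (return 1): 6 + 1 = 7
  Event 2 (adjust -7): 7 + -7 = 0
  Event 3 (adjust -7): 0 + -7 = 0 (clamped to 0)
  Event 4 (return 1): 0 + 1 = 1
  Event 5 (restock 37): 1 + 37 = 38
  Event 6 (restock 21): 38 + 21 = 59
  Event 7 (sale 6): sell min(6,59)=6. stock: 59 - 6 = 53. total_sold = 6
  Event 8 (sale 4): sell min(4,53)=4. stock: 53 - 4 = 49. total_sold = 10
  Event 9 (sale 2): sell min(2,49)=2. stock: 49 - 2 = 47. total_sold = 12
  Event 10 (restock 24): 47 + 24 = 71
  Event 11 (adjust +10): 71 + 10 = 81
  Event 12 (sale 5): sell min(5,81)=5. stock: 81 - 5 = 76. total_sold = 17
  Event 13 (sale 24): sell min(24,76)=24. stock: 76 - 24 = 52. total_sold = 41
Final: stock = 52, total_sold = 41

First zero at event 2.

Answer: 2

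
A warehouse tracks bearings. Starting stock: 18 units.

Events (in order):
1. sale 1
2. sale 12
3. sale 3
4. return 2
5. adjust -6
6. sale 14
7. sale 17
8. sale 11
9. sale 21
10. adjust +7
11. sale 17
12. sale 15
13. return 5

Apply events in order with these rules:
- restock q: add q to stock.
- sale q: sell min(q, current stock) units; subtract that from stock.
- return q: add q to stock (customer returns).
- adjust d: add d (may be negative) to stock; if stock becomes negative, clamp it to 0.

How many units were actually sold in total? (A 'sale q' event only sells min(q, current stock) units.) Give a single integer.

Answer: 23

Derivation:
Processing events:
Start: stock = 18
  Event 1 (sale 1): sell min(1,18)=1. stock: 18 - 1 = 17. total_sold = 1
  Event 2 (sale 12): sell min(12,17)=12. stock: 17 - 12 = 5. total_sold = 13
  Event 3 (sale 3): sell min(3,5)=3. stock: 5 - 3 = 2. total_sold = 16
  Event 4 (return 2): 2 + 2 = 4
  Event 5 (adjust -6): 4 + -6 = 0 (clamped to 0)
  Event 6 (sale 14): sell min(14,0)=0. stock: 0 - 0 = 0. total_sold = 16
  Event 7 (sale 17): sell min(17,0)=0. stock: 0 - 0 = 0. total_sold = 16
  Event 8 (sale 11): sell min(11,0)=0. stock: 0 - 0 = 0. total_sold = 16
  Event 9 (sale 21): sell min(21,0)=0. stock: 0 - 0 = 0. total_sold = 16
  Event 10 (adjust +7): 0 + 7 = 7
  Event 11 (sale 17): sell min(17,7)=7. stock: 7 - 7 = 0. total_sold = 23
  Event 12 (sale 15): sell min(15,0)=0. stock: 0 - 0 = 0. total_sold = 23
  Event 13 (return 5): 0 + 5 = 5
Final: stock = 5, total_sold = 23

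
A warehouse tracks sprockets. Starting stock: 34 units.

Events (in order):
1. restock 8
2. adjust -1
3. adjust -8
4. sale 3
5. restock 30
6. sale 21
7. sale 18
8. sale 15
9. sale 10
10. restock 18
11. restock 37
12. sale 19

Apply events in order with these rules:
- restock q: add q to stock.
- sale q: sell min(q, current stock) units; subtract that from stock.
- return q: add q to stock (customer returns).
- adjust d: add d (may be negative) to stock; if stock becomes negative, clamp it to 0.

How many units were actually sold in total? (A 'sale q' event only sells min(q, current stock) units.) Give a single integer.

Answer: 82

Derivation:
Processing events:
Start: stock = 34
  Event 1 (restock 8): 34 + 8 = 42
  Event 2 (adjust -1): 42 + -1 = 41
  Event 3 (adjust -8): 41 + -8 = 33
  Event 4 (sale 3): sell min(3,33)=3. stock: 33 - 3 = 30. total_sold = 3
  Event 5 (restock 30): 30 + 30 = 60
  Event 6 (sale 21): sell min(21,60)=21. stock: 60 - 21 = 39. total_sold = 24
  Event 7 (sale 18): sell min(18,39)=18. stock: 39 - 18 = 21. total_sold = 42
  Event 8 (sale 15): sell min(15,21)=15. stock: 21 - 15 = 6. total_sold = 57
  Event 9 (sale 10): sell min(10,6)=6. stock: 6 - 6 = 0. total_sold = 63
  Event 10 (restock 18): 0 + 18 = 18
  Event 11 (restock 37): 18 + 37 = 55
  Event 12 (sale 19): sell min(19,55)=19. stock: 55 - 19 = 36. total_sold = 82
Final: stock = 36, total_sold = 82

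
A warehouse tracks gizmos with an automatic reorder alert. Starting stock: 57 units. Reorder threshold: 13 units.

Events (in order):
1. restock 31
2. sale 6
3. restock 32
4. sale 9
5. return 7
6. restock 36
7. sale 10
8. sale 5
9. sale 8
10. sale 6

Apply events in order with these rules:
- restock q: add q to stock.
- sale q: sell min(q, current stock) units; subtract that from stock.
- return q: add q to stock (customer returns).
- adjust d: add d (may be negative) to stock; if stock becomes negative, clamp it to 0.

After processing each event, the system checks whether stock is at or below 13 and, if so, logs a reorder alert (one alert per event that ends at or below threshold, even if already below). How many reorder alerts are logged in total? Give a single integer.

Answer: 0

Derivation:
Processing events:
Start: stock = 57
  Event 1 (restock 31): 57 + 31 = 88
  Event 2 (sale 6): sell min(6,88)=6. stock: 88 - 6 = 82. total_sold = 6
  Event 3 (restock 32): 82 + 32 = 114
  Event 4 (sale 9): sell min(9,114)=9. stock: 114 - 9 = 105. total_sold = 15
  Event 5 (return 7): 105 + 7 = 112
  Event 6 (restock 36): 112 + 36 = 148
  Event 7 (sale 10): sell min(10,148)=10. stock: 148 - 10 = 138. total_sold = 25
  Event 8 (sale 5): sell min(5,138)=5. stock: 138 - 5 = 133. total_sold = 30
  Event 9 (sale 8): sell min(8,133)=8. stock: 133 - 8 = 125. total_sold = 38
  Event 10 (sale 6): sell min(6,125)=6. stock: 125 - 6 = 119. total_sold = 44
Final: stock = 119, total_sold = 44

Checking against threshold 13:
  After event 1: stock=88 > 13
  After event 2: stock=82 > 13
  After event 3: stock=114 > 13
  After event 4: stock=105 > 13
  After event 5: stock=112 > 13
  After event 6: stock=148 > 13
  After event 7: stock=138 > 13
  After event 8: stock=133 > 13
  After event 9: stock=125 > 13
  After event 10: stock=119 > 13
Alert events: []. Count = 0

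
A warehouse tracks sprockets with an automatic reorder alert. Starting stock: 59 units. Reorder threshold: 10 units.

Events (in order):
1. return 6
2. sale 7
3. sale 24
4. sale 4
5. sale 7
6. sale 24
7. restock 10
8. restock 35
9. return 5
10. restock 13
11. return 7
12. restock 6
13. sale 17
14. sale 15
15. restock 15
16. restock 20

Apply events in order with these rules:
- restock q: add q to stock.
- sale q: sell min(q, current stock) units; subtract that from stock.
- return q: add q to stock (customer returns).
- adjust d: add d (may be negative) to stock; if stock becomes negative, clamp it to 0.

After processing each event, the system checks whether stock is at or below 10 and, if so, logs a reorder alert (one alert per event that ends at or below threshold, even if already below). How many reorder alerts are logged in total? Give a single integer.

Answer: 2

Derivation:
Processing events:
Start: stock = 59
  Event 1 (return 6): 59 + 6 = 65
  Event 2 (sale 7): sell min(7,65)=7. stock: 65 - 7 = 58. total_sold = 7
  Event 3 (sale 24): sell min(24,58)=24. stock: 58 - 24 = 34. total_sold = 31
  Event 4 (sale 4): sell min(4,34)=4. stock: 34 - 4 = 30. total_sold = 35
  Event 5 (sale 7): sell min(7,30)=7. stock: 30 - 7 = 23. total_sold = 42
  Event 6 (sale 24): sell min(24,23)=23. stock: 23 - 23 = 0. total_sold = 65
  Event 7 (restock 10): 0 + 10 = 10
  Event 8 (restock 35): 10 + 35 = 45
  Event 9 (return 5): 45 + 5 = 50
  Event 10 (restock 13): 50 + 13 = 63
  Event 11 (return 7): 63 + 7 = 70
  Event 12 (restock 6): 70 + 6 = 76
  Event 13 (sale 17): sell min(17,76)=17. stock: 76 - 17 = 59. total_sold = 82
  Event 14 (sale 15): sell min(15,59)=15. stock: 59 - 15 = 44. total_sold = 97
  Event 15 (restock 15): 44 + 15 = 59
  Event 16 (restock 20): 59 + 20 = 79
Final: stock = 79, total_sold = 97

Checking against threshold 10:
  After event 1: stock=65 > 10
  After event 2: stock=58 > 10
  After event 3: stock=34 > 10
  After event 4: stock=30 > 10
  After event 5: stock=23 > 10
  After event 6: stock=0 <= 10 -> ALERT
  After event 7: stock=10 <= 10 -> ALERT
  After event 8: stock=45 > 10
  After event 9: stock=50 > 10
  After event 10: stock=63 > 10
  After event 11: stock=70 > 10
  After event 12: stock=76 > 10
  After event 13: stock=59 > 10
  After event 14: stock=44 > 10
  After event 15: stock=59 > 10
  After event 16: stock=79 > 10
Alert events: [6, 7]. Count = 2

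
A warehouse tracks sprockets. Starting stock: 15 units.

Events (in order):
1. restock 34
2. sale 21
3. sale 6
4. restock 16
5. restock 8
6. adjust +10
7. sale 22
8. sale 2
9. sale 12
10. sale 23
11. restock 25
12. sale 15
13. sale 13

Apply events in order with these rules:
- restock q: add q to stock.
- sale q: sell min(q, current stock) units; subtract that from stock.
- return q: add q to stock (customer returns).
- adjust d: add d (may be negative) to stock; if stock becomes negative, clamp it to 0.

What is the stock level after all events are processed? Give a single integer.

Processing events:
Start: stock = 15
  Event 1 (restock 34): 15 + 34 = 49
  Event 2 (sale 21): sell min(21,49)=21. stock: 49 - 21 = 28. total_sold = 21
  Event 3 (sale 6): sell min(6,28)=6. stock: 28 - 6 = 22. total_sold = 27
  Event 4 (restock 16): 22 + 16 = 38
  Event 5 (restock 8): 38 + 8 = 46
  Event 6 (adjust +10): 46 + 10 = 56
  Event 7 (sale 22): sell min(22,56)=22. stock: 56 - 22 = 34. total_sold = 49
  Event 8 (sale 2): sell min(2,34)=2. stock: 34 - 2 = 32. total_sold = 51
  Event 9 (sale 12): sell min(12,32)=12. stock: 32 - 12 = 20. total_sold = 63
  Event 10 (sale 23): sell min(23,20)=20. stock: 20 - 20 = 0. total_sold = 83
  Event 11 (restock 25): 0 + 25 = 25
  Event 12 (sale 15): sell min(15,25)=15. stock: 25 - 15 = 10. total_sold = 98
  Event 13 (sale 13): sell min(13,10)=10. stock: 10 - 10 = 0. total_sold = 108
Final: stock = 0, total_sold = 108

Answer: 0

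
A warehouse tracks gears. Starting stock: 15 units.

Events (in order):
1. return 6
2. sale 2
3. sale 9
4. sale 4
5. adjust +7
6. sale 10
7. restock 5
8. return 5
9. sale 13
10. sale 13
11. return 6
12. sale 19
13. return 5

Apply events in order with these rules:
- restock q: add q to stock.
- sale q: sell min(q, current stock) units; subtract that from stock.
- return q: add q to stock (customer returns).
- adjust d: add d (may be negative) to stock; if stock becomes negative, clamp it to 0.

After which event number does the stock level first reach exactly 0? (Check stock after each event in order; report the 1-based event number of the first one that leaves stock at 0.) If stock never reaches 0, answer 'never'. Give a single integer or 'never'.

Processing events:
Start: stock = 15
  Event 1 (return 6): 15 + 6 = 21
  Event 2 (sale 2): sell min(2,21)=2. stock: 21 - 2 = 19. total_sold = 2
  Event 3 (sale 9): sell min(9,19)=9. stock: 19 - 9 = 10. total_sold = 11
  Event 4 (sale 4): sell min(4,10)=4. stock: 10 - 4 = 6. total_sold = 15
  Event 5 (adjust +7): 6 + 7 = 13
  Event 6 (sale 10): sell min(10,13)=10. stock: 13 - 10 = 3. total_sold = 25
  Event 7 (restock 5): 3 + 5 = 8
  Event 8 (return 5): 8 + 5 = 13
  Event 9 (sale 13): sell min(13,13)=13. stock: 13 - 13 = 0. total_sold = 38
  Event 10 (sale 13): sell min(13,0)=0. stock: 0 - 0 = 0. total_sold = 38
  Event 11 (return 6): 0 + 6 = 6
  Event 12 (sale 19): sell min(19,6)=6. stock: 6 - 6 = 0. total_sold = 44
  Event 13 (return 5): 0 + 5 = 5
Final: stock = 5, total_sold = 44

First zero at event 9.

Answer: 9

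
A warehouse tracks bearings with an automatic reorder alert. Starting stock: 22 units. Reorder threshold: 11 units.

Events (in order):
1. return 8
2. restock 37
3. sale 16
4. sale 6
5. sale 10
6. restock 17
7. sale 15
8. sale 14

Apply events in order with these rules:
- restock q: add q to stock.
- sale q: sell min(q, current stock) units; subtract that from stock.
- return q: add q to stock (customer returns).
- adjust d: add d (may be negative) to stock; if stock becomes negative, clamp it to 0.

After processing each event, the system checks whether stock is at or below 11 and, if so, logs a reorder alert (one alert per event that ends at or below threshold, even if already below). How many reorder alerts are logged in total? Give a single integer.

Answer: 0

Derivation:
Processing events:
Start: stock = 22
  Event 1 (return 8): 22 + 8 = 30
  Event 2 (restock 37): 30 + 37 = 67
  Event 3 (sale 16): sell min(16,67)=16. stock: 67 - 16 = 51. total_sold = 16
  Event 4 (sale 6): sell min(6,51)=6. stock: 51 - 6 = 45. total_sold = 22
  Event 5 (sale 10): sell min(10,45)=10. stock: 45 - 10 = 35. total_sold = 32
  Event 6 (restock 17): 35 + 17 = 52
  Event 7 (sale 15): sell min(15,52)=15. stock: 52 - 15 = 37. total_sold = 47
  Event 8 (sale 14): sell min(14,37)=14. stock: 37 - 14 = 23. total_sold = 61
Final: stock = 23, total_sold = 61

Checking against threshold 11:
  After event 1: stock=30 > 11
  After event 2: stock=67 > 11
  After event 3: stock=51 > 11
  After event 4: stock=45 > 11
  After event 5: stock=35 > 11
  After event 6: stock=52 > 11
  After event 7: stock=37 > 11
  After event 8: stock=23 > 11
Alert events: []. Count = 0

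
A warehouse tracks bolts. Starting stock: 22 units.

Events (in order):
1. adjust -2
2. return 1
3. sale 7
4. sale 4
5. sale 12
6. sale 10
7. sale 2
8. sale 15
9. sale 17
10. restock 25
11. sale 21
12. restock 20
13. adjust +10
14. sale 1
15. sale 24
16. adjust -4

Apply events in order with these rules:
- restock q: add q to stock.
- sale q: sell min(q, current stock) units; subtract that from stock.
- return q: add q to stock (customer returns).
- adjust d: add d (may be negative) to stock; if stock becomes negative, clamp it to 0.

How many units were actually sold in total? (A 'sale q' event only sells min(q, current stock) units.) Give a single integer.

Answer: 67

Derivation:
Processing events:
Start: stock = 22
  Event 1 (adjust -2): 22 + -2 = 20
  Event 2 (return 1): 20 + 1 = 21
  Event 3 (sale 7): sell min(7,21)=7. stock: 21 - 7 = 14. total_sold = 7
  Event 4 (sale 4): sell min(4,14)=4. stock: 14 - 4 = 10. total_sold = 11
  Event 5 (sale 12): sell min(12,10)=10. stock: 10 - 10 = 0. total_sold = 21
  Event 6 (sale 10): sell min(10,0)=0. stock: 0 - 0 = 0. total_sold = 21
  Event 7 (sale 2): sell min(2,0)=0. stock: 0 - 0 = 0. total_sold = 21
  Event 8 (sale 15): sell min(15,0)=0. stock: 0 - 0 = 0. total_sold = 21
  Event 9 (sale 17): sell min(17,0)=0. stock: 0 - 0 = 0. total_sold = 21
  Event 10 (restock 25): 0 + 25 = 25
  Event 11 (sale 21): sell min(21,25)=21. stock: 25 - 21 = 4. total_sold = 42
  Event 12 (restock 20): 4 + 20 = 24
  Event 13 (adjust +10): 24 + 10 = 34
  Event 14 (sale 1): sell min(1,34)=1. stock: 34 - 1 = 33. total_sold = 43
  Event 15 (sale 24): sell min(24,33)=24. stock: 33 - 24 = 9. total_sold = 67
  Event 16 (adjust -4): 9 + -4 = 5
Final: stock = 5, total_sold = 67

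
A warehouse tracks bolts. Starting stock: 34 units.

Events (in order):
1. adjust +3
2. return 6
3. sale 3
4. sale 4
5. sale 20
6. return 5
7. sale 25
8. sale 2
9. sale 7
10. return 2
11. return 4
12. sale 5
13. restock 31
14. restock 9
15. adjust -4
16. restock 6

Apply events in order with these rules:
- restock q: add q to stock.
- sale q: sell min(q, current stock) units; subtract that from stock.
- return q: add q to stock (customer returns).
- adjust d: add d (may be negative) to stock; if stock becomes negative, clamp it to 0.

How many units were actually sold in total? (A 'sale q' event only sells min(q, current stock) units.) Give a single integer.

Processing events:
Start: stock = 34
  Event 1 (adjust +3): 34 + 3 = 37
  Event 2 (return 6): 37 + 6 = 43
  Event 3 (sale 3): sell min(3,43)=3. stock: 43 - 3 = 40. total_sold = 3
  Event 4 (sale 4): sell min(4,40)=4. stock: 40 - 4 = 36. total_sold = 7
  Event 5 (sale 20): sell min(20,36)=20. stock: 36 - 20 = 16. total_sold = 27
  Event 6 (return 5): 16 + 5 = 21
  Event 7 (sale 25): sell min(25,21)=21. stock: 21 - 21 = 0. total_sold = 48
  Event 8 (sale 2): sell min(2,0)=0. stock: 0 - 0 = 0. total_sold = 48
  Event 9 (sale 7): sell min(7,0)=0. stock: 0 - 0 = 0. total_sold = 48
  Event 10 (return 2): 0 + 2 = 2
  Event 11 (return 4): 2 + 4 = 6
  Event 12 (sale 5): sell min(5,6)=5. stock: 6 - 5 = 1. total_sold = 53
  Event 13 (restock 31): 1 + 31 = 32
  Event 14 (restock 9): 32 + 9 = 41
  Event 15 (adjust -4): 41 + -4 = 37
  Event 16 (restock 6): 37 + 6 = 43
Final: stock = 43, total_sold = 53

Answer: 53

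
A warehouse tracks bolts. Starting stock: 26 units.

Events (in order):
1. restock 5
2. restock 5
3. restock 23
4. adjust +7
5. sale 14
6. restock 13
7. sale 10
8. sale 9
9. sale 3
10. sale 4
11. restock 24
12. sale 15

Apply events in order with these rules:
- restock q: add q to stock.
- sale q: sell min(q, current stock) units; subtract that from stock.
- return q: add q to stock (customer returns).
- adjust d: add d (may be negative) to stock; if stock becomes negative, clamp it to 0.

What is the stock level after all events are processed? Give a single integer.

Answer: 48

Derivation:
Processing events:
Start: stock = 26
  Event 1 (restock 5): 26 + 5 = 31
  Event 2 (restock 5): 31 + 5 = 36
  Event 3 (restock 23): 36 + 23 = 59
  Event 4 (adjust +7): 59 + 7 = 66
  Event 5 (sale 14): sell min(14,66)=14. stock: 66 - 14 = 52. total_sold = 14
  Event 6 (restock 13): 52 + 13 = 65
  Event 7 (sale 10): sell min(10,65)=10. stock: 65 - 10 = 55. total_sold = 24
  Event 8 (sale 9): sell min(9,55)=9. stock: 55 - 9 = 46. total_sold = 33
  Event 9 (sale 3): sell min(3,46)=3. stock: 46 - 3 = 43. total_sold = 36
  Event 10 (sale 4): sell min(4,43)=4. stock: 43 - 4 = 39. total_sold = 40
  Event 11 (restock 24): 39 + 24 = 63
  Event 12 (sale 15): sell min(15,63)=15. stock: 63 - 15 = 48. total_sold = 55
Final: stock = 48, total_sold = 55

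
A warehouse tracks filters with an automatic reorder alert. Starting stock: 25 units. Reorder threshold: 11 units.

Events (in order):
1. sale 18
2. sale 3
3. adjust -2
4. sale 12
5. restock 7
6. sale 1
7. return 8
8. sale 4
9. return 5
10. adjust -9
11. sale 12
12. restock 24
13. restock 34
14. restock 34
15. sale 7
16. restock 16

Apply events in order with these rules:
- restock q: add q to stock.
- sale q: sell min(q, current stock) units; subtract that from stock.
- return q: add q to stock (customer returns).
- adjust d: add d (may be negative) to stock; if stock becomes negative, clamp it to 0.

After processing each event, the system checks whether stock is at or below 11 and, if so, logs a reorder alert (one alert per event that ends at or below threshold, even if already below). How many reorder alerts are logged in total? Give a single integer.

Processing events:
Start: stock = 25
  Event 1 (sale 18): sell min(18,25)=18. stock: 25 - 18 = 7. total_sold = 18
  Event 2 (sale 3): sell min(3,7)=3. stock: 7 - 3 = 4. total_sold = 21
  Event 3 (adjust -2): 4 + -2 = 2
  Event 4 (sale 12): sell min(12,2)=2. stock: 2 - 2 = 0. total_sold = 23
  Event 5 (restock 7): 0 + 7 = 7
  Event 6 (sale 1): sell min(1,7)=1. stock: 7 - 1 = 6. total_sold = 24
  Event 7 (return 8): 6 + 8 = 14
  Event 8 (sale 4): sell min(4,14)=4. stock: 14 - 4 = 10. total_sold = 28
  Event 9 (return 5): 10 + 5 = 15
  Event 10 (adjust -9): 15 + -9 = 6
  Event 11 (sale 12): sell min(12,6)=6. stock: 6 - 6 = 0. total_sold = 34
  Event 12 (restock 24): 0 + 24 = 24
  Event 13 (restock 34): 24 + 34 = 58
  Event 14 (restock 34): 58 + 34 = 92
  Event 15 (sale 7): sell min(7,92)=7. stock: 92 - 7 = 85. total_sold = 41
  Event 16 (restock 16): 85 + 16 = 101
Final: stock = 101, total_sold = 41

Checking against threshold 11:
  After event 1: stock=7 <= 11 -> ALERT
  After event 2: stock=4 <= 11 -> ALERT
  After event 3: stock=2 <= 11 -> ALERT
  After event 4: stock=0 <= 11 -> ALERT
  After event 5: stock=7 <= 11 -> ALERT
  After event 6: stock=6 <= 11 -> ALERT
  After event 7: stock=14 > 11
  After event 8: stock=10 <= 11 -> ALERT
  After event 9: stock=15 > 11
  After event 10: stock=6 <= 11 -> ALERT
  After event 11: stock=0 <= 11 -> ALERT
  After event 12: stock=24 > 11
  After event 13: stock=58 > 11
  After event 14: stock=92 > 11
  After event 15: stock=85 > 11
  After event 16: stock=101 > 11
Alert events: [1, 2, 3, 4, 5, 6, 8, 10, 11]. Count = 9

Answer: 9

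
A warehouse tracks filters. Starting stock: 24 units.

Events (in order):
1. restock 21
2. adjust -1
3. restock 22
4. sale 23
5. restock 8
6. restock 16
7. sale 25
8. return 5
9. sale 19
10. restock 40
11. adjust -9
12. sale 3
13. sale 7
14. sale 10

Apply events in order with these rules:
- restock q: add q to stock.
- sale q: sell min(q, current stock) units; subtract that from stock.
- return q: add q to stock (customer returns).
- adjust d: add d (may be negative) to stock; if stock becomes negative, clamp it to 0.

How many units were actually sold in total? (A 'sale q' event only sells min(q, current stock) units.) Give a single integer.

Answer: 87

Derivation:
Processing events:
Start: stock = 24
  Event 1 (restock 21): 24 + 21 = 45
  Event 2 (adjust -1): 45 + -1 = 44
  Event 3 (restock 22): 44 + 22 = 66
  Event 4 (sale 23): sell min(23,66)=23. stock: 66 - 23 = 43. total_sold = 23
  Event 5 (restock 8): 43 + 8 = 51
  Event 6 (restock 16): 51 + 16 = 67
  Event 7 (sale 25): sell min(25,67)=25. stock: 67 - 25 = 42. total_sold = 48
  Event 8 (return 5): 42 + 5 = 47
  Event 9 (sale 19): sell min(19,47)=19. stock: 47 - 19 = 28. total_sold = 67
  Event 10 (restock 40): 28 + 40 = 68
  Event 11 (adjust -9): 68 + -9 = 59
  Event 12 (sale 3): sell min(3,59)=3. stock: 59 - 3 = 56. total_sold = 70
  Event 13 (sale 7): sell min(7,56)=7. stock: 56 - 7 = 49. total_sold = 77
  Event 14 (sale 10): sell min(10,49)=10. stock: 49 - 10 = 39. total_sold = 87
Final: stock = 39, total_sold = 87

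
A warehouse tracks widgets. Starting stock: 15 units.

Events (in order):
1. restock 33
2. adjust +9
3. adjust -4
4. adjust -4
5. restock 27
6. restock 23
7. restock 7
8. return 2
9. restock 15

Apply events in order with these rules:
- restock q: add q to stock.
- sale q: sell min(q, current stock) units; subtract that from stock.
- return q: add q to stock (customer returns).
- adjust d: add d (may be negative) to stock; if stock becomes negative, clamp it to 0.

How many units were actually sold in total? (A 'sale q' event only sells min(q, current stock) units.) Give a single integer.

Answer: 0

Derivation:
Processing events:
Start: stock = 15
  Event 1 (restock 33): 15 + 33 = 48
  Event 2 (adjust +9): 48 + 9 = 57
  Event 3 (adjust -4): 57 + -4 = 53
  Event 4 (adjust -4): 53 + -4 = 49
  Event 5 (restock 27): 49 + 27 = 76
  Event 6 (restock 23): 76 + 23 = 99
  Event 7 (restock 7): 99 + 7 = 106
  Event 8 (return 2): 106 + 2 = 108
  Event 9 (restock 15): 108 + 15 = 123
Final: stock = 123, total_sold = 0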